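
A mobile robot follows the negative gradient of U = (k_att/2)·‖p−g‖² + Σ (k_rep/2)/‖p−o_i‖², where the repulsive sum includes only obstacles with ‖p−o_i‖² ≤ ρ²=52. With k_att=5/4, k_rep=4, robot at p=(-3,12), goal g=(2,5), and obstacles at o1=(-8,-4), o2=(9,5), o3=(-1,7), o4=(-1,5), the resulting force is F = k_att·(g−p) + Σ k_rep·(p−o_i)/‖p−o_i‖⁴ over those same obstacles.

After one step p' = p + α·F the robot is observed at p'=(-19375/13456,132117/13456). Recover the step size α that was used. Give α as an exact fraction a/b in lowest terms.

α = 1/4

F_att = 5/4·(g−p) = 5/4·(5,-7) = (6.2500,-8.7500)
o1: d²=281 > ρ²=52 → inactive
o2: d²=193 > ρ²=52 → inactive
o3: d²=29 ≤ ρ²=52; F_rep = 4·(-2,5)/29² = (-0.0095,0.0238)
o4: d²=53 > ρ²=52 → inactive
F = F_att + ΣF_rep = (6.2405,-8.7262)
Δp = p'−p = (1.5601,-2.1816); α = Δx/Fx = (20993/13456) / (20993/3364) = 1/4
check: Δy/Fy = (-29355/13456) / (-29355/3364) = 1/4 ✓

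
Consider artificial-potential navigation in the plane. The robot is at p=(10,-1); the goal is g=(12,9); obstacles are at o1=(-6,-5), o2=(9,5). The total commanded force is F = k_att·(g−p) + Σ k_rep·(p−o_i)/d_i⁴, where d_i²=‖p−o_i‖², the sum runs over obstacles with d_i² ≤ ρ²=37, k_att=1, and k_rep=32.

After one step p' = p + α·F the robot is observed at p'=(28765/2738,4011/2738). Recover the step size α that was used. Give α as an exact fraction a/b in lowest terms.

α = 1/4

F_att = 1·(g−p) = 1·(2,10) = (2.0000,10.0000)
o1: d²=272 > ρ²=37 → inactive
o2: d²=37 ≤ ρ²=37; F_rep = 32·(1,-6)/37² = (0.0234,-0.1402)
F = F_att + ΣF_rep = (2.0234,9.8598)
Δp = p'−p = (0.5058,2.4649); α = Δx/Fx = (1385/2738) / (2770/1369) = 1/4
check: Δy/Fy = (6749/2738) / (13498/1369) = 1/4 ✓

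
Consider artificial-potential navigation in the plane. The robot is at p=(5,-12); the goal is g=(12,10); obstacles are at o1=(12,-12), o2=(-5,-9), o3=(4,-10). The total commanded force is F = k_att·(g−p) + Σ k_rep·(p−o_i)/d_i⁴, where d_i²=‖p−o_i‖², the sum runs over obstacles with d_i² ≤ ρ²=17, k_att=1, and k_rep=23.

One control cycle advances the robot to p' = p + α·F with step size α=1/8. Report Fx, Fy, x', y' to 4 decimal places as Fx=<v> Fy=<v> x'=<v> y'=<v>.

F_att = 1·(g−p) = 1·(7,22) = (7.0000,22.0000)
o1: d²=49 > ρ²=17 → inactive
o2: d²=109 > ρ²=17 → inactive
o3: d²=5 ≤ ρ²=17; F_rep = 23·(1,-2)/5² = (0.9200,-1.8400)
F = F_att + ΣF_rep = (7.9200,20.1600)
p' = p + 1/8·F = (5.9900,-9.4800)

Fx=7.9200 Fy=20.1600 x'=5.9900 y'=-9.4800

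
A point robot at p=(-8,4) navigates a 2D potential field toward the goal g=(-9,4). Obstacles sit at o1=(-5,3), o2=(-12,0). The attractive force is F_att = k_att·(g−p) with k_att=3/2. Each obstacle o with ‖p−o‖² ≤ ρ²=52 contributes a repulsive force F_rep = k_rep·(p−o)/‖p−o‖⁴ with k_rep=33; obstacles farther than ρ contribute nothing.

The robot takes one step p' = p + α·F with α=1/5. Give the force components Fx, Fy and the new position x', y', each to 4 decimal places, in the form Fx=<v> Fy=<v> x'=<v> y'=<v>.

F_att = 3/2·(g−p) = 3/2·(-1,0) = (-1.5000,0.0000)
o1: d²=10 ≤ ρ²=52; F_rep = 33·(-3,1)/10² = (-0.9900,0.3300)
o2: d²=32 ≤ ρ²=52; F_rep = 33·(4,4)/32² = (0.1289,0.1289)
F = F_att + ΣF_rep = (-2.3611,0.4589)
p' = p + 1/5·F = (-8.4722,4.0918)

Fx=-2.3611 Fy=0.4589 x'=-8.4722 y'=4.0918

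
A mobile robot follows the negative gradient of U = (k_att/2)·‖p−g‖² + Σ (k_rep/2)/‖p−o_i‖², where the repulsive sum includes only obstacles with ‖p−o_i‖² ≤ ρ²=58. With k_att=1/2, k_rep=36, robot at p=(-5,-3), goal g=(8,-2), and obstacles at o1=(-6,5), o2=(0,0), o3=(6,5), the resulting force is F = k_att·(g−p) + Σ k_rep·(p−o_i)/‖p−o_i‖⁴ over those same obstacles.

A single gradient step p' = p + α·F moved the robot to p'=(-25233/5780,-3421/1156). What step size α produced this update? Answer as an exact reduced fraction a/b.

α = 1/10

F_att = 1/2·(g−p) = 1/2·(13,1) = (6.5000,0.5000)
o1: d²=65 > ρ²=58 → inactive
o2: d²=34 ≤ ρ²=58; F_rep = 36·(-5,-3)/34² = (-0.1557,-0.0934)
o3: d²=185 > ρ²=58 → inactive
F = F_att + ΣF_rep = (6.3443,0.4066)
Δp = p'−p = (0.6344,0.0407); α = Δx/Fx = (3667/5780) / (3667/578) = 1/10
check: Δy/Fy = (47/1156) / (235/578) = 1/10 ✓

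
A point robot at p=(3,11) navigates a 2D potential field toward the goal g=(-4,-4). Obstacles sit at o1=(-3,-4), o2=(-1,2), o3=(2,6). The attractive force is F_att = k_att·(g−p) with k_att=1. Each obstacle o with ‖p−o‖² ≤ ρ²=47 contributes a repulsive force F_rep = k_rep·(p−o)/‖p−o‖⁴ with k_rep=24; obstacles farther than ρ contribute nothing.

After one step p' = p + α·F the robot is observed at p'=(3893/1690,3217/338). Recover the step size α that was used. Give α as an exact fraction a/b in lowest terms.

α = 1/10

F_att = 1·(g−p) = 1·(-7,-15) = (-7.0000,-15.0000)
o1: d²=261 > ρ²=47 → inactive
o2: d²=97 > ρ²=47 → inactive
o3: d²=26 ≤ ρ²=47; F_rep = 24·(1,5)/26² = (0.0355,0.1775)
F = F_att + ΣF_rep = (-6.9645,-14.8225)
Δp = p'−p = (-0.6964,-1.4822); α = Δx/Fx = (-1177/1690) / (-1177/169) = 1/10
check: Δy/Fy = (-501/338) / (-2505/169) = 1/10 ✓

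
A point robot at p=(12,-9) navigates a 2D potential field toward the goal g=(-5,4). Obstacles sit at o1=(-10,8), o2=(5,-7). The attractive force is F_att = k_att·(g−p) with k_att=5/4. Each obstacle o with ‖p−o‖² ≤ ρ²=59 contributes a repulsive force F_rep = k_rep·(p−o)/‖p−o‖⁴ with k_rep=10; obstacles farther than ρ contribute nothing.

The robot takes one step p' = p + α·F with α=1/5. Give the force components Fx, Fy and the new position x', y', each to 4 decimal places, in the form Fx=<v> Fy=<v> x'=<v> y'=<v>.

Fx=-21.2251 Fy=16.2429 x'=7.7550 y'=-5.7514

F_att = 5/4·(g−p) = 5/4·(-17,13) = (-21.2500,16.2500)
o1: d²=773 > ρ²=59 → inactive
o2: d²=53 ≤ ρ²=59; F_rep = 10·(7,-2)/53² = (0.0249,-0.0071)
F = F_att + ΣF_rep = (-21.2251,16.2429)
p' = p + 1/5·F = (7.7550,-5.7514)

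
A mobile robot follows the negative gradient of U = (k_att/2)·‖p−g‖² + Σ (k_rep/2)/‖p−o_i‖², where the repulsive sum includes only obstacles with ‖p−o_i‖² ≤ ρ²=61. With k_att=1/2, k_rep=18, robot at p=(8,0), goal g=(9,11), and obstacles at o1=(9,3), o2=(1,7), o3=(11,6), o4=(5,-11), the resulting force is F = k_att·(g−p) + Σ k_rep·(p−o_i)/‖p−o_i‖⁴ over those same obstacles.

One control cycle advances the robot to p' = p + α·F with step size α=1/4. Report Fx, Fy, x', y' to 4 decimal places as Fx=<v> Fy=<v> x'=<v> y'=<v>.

Fx=0.2933 Fy=4.9067 x'=8.0733 y'=1.2267

F_att = 1/2·(g−p) = 1/2·(1,11) = (0.5000,5.5000)
o1: d²=10 ≤ ρ²=61; F_rep = 18·(-1,-3)/10² = (-0.1800,-0.5400)
o2: d²=98 > ρ²=61 → inactive
o3: d²=45 ≤ ρ²=61; F_rep = 18·(-3,-6)/45² = (-0.0267,-0.0533)
o4: d²=130 > ρ²=61 → inactive
F = F_att + ΣF_rep = (0.2933,4.9067)
p' = p + 1/4·F = (8.0733,1.2267)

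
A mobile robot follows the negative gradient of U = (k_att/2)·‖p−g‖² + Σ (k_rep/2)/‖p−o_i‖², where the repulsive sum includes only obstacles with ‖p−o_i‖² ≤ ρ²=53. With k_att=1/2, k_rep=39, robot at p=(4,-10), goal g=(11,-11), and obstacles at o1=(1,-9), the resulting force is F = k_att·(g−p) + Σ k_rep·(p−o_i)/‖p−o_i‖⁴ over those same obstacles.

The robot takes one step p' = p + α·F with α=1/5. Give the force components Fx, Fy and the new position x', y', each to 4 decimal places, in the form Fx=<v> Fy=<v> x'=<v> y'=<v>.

F_att = 1/2·(g−p) = 1/2·(7,-1) = (3.5000,-0.5000)
o1: d²=10 ≤ ρ²=53; F_rep = 39·(3,-1)/10² = (1.1700,-0.3900)
F = F_att + ΣF_rep = (4.6700,-0.8900)
p' = p + 1/5·F = (4.9340,-10.1780)

Fx=4.6700 Fy=-0.8900 x'=4.9340 y'=-10.1780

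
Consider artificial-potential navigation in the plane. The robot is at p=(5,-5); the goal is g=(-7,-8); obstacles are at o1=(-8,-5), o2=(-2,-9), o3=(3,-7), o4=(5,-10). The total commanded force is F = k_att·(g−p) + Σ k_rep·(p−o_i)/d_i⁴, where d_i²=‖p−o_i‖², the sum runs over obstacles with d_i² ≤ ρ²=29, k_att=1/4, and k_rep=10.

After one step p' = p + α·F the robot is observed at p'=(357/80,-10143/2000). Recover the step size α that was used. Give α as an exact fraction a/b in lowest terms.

F_att = 1/4·(g−p) = 1/4·(-12,-3) = (-3.0000,-0.7500)
o1: d²=169 > ρ²=29 → inactive
o2: d²=65 > ρ²=29 → inactive
o3: d²=8 ≤ ρ²=29; F_rep = 10·(2,2)/8² = (0.3125,0.3125)
o4: d²=25 ≤ ρ²=29; F_rep = 10·(0,5)/25² = (0.0000,0.0800)
F = F_att + ΣF_rep = (-2.6875,-0.3575)
Δp = p'−p = (-0.5375,-0.0715); α = Δx/Fx = (-43/80) / (-43/16) = 1/5
check: Δy/Fy = (-143/2000) / (-143/400) = 1/5 ✓

α = 1/5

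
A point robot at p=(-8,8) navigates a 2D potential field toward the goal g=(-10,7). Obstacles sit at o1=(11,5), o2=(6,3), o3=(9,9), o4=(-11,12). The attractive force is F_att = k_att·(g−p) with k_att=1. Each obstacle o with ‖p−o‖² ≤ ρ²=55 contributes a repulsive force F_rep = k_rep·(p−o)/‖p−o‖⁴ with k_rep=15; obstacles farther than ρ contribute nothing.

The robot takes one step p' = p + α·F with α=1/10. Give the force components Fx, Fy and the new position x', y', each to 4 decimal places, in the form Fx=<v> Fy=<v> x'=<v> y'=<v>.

Fx=-1.9280 Fy=-1.0960 x'=-8.1928 y'=7.8904

F_att = 1·(g−p) = 1·(-2,-1) = (-2.0000,-1.0000)
o1: d²=370 > ρ²=55 → inactive
o2: d²=221 > ρ²=55 → inactive
o3: d²=290 > ρ²=55 → inactive
o4: d²=25 ≤ ρ²=55; F_rep = 15·(3,-4)/25² = (0.0720,-0.0960)
F = F_att + ΣF_rep = (-1.9280,-1.0960)
p' = p + 1/10·F = (-8.1928,7.8904)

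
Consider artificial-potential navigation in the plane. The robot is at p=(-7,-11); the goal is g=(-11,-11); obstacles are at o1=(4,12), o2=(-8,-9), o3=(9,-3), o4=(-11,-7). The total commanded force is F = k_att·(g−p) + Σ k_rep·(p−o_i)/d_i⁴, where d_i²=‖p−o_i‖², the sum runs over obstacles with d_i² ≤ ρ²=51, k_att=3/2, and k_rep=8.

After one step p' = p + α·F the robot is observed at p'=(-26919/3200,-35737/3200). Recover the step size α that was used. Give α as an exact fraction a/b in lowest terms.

α = 1/4

F_att = 3/2·(g−p) = 3/2·(-4,0) = (-6.0000,0.0000)
o1: d²=650 > ρ²=51 → inactive
o2: d²=5 ≤ ρ²=51; F_rep = 8·(1,-2)/5² = (0.3200,-0.6400)
o3: d²=320 > ρ²=51 → inactive
o4: d²=32 ≤ ρ²=51; F_rep = 8·(4,-4)/32² = (0.0312,-0.0312)
F = F_att + ΣF_rep = (-5.6487,-0.6713)
Δp = p'−p = (-1.4122,-0.1678); α = Δx/Fx = (-4519/3200) / (-4519/800) = 1/4
check: Δy/Fy = (-537/3200) / (-537/800) = 1/4 ✓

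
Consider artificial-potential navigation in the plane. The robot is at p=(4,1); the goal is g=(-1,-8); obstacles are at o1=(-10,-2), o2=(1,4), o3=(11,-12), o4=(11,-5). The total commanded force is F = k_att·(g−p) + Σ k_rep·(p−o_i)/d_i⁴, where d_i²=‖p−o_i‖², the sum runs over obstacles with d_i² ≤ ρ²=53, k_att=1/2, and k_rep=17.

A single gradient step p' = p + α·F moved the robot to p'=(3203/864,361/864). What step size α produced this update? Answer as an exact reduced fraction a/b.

α = 1/8

F_att = 1/2·(g−p) = 1/2·(-5,-9) = (-2.5000,-4.5000)
o1: d²=205 > ρ²=53 → inactive
o2: d²=18 ≤ ρ²=53; F_rep = 17·(3,-3)/18² = (0.1574,-0.1574)
o3: d²=218 > ρ²=53 → inactive
o4: d²=85 > ρ²=53 → inactive
F = F_att + ΣF_rep = (-2.3426,-4.6574)
Δp = p'−p = (-0.2928,-0.5822); α = Δx/Fx = (-253/864) / (-253/108) = 1/8
check: Δy/Fy = (-503/864) / (-503/108) = 1/8 ✓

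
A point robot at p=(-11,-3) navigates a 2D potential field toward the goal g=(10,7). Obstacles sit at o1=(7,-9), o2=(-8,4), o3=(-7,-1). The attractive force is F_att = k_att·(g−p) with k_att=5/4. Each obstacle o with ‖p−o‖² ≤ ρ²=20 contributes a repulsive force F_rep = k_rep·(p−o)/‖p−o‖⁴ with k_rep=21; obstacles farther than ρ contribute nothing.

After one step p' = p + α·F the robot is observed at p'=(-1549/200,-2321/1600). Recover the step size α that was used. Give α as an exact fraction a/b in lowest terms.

α = 1/8

F_att = 5/4·(g−p) = 5/4·(21,10) = (26.2500,12.5000)
o1: d²=360 > ρ²=20 → inactive
o2: d²=58 > ρ²=20 → inactive
o3: d²=20 ≤ ρ²=20; F_rep = 21·(-4,-2)/20² = (-0.2100,-0.1050)
F = F_att + ΣF_rep = (26.0400,12.3950)
Δp = p'−p = (3.2550,1.5494); α = Δx/Fx = (651/200) / (651/25) = 1/8
check: Δy/Fy = (2479/1600) / (2479/200) = 1/8 ✓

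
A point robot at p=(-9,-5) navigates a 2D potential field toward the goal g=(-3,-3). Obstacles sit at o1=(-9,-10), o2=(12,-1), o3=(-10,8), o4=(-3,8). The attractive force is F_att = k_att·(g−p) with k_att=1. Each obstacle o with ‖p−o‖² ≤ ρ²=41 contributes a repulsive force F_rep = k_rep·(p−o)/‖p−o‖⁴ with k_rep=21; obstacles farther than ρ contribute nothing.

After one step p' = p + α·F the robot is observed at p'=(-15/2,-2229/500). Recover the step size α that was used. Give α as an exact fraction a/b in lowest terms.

α = 1/4

F_att = 1·(g−p) = 1·(6,2) = (6.0000,2.0000)
o1: d²=25 ≤ ρ²=41; F_rep = 21·(0,5)/25² = (0.0000,0.1680)
o2: d²=457 > ρ²=41 → inactive
o3: d²=170 > ρ²=41 → inactive
o4: d²=205 > ρ²=41 → inactive
F = F_att + ΣF_rep = (6.0000,2.1680)
Δp = p'−p = (1.5000,0.5420); α = Δx/Fx = (3/2) / (6) = 1/4
check: Δy/Fy = (271/500) / (271/125) = 1/4 ✓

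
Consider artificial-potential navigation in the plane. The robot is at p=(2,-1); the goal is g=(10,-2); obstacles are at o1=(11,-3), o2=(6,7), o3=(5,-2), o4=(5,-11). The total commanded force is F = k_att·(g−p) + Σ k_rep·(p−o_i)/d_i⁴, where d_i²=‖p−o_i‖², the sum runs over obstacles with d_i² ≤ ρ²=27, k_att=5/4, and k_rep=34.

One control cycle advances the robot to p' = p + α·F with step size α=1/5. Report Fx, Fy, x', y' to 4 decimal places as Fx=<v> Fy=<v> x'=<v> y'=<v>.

F_att = 5/4·(g−p) = 5/4·(8,-1) = (10.0000,-1.2500)
o1: d²=85 > ρ²=27 → inactive
o2: d²=80 > ρ²=27 → inactive
o3: d²=10 ≤ ρ²=27; F_rep = 34·(-3,1)/10² = (-1.0200,0.3400)
o4: d²=109 > ρ²=27 → inactive
F = F_att + ΣF_rep = (8.9800,-0.9100)
p' = p + 1/5·F = (3.7960,-1.1820)

Fx=8.9800 Fy=-0.9100 x'=3.7960 y'=-1.1820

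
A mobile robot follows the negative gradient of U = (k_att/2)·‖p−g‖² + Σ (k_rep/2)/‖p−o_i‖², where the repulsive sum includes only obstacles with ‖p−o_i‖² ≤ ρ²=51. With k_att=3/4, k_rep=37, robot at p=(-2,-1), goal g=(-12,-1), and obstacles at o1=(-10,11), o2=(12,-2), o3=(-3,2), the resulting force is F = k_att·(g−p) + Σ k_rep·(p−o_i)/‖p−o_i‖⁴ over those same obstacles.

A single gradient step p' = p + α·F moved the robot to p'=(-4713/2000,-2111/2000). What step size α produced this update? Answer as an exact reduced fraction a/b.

α = 1/20

F_att = 3/4·(g−p) = 3/4·(-10,0) = (-7.5000,0.0000)
o1: d²=208 > ρ²=51 → inactive
o2: d²=197 > ρ²=51 → inactive
o3: d²=10 ≤ ρ²=51; F_rep = 37·(1,-3)/10² = (0.3700,-1.1100)
F = F_att + ΣF_rep = (-7.1300,-1.1100)
Δp = p'−p = (-0.3565,-0.0555); α = Δx/Fx = (-713/2000) / (-713/100) = 1/20
check: Δy/Fy = (-111/2000) / (-111/100) = 1/20 ✓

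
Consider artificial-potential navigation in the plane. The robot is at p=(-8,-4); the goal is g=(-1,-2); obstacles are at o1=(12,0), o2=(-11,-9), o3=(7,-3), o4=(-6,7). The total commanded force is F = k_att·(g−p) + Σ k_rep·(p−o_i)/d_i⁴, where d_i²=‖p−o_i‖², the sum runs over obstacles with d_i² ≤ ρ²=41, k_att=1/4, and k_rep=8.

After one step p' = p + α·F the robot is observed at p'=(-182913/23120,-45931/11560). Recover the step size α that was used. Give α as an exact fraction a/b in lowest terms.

F_att = 1/4·(g−p) = 1/4·(7,2) = (1.7500,0.5000)
o1: d²=416 > ρ²=41 → inactive
o2: d²=34 ≤ ρ²=41; F_rep = 8·(3,5)/34² = (0.0208,0.0346)
o3: d²=226 > ρ²=41 → inactive
o4: d²=125 > ρ²=41 → inactive
F = F_att + ΣF_rep = (1.7708,0.5346)
Δp = p'−p = (0.0885,0.0267); α = Δx/Fx = (2047/23120) / (2047/1156) = 1/20
check: Δy/Fy = (309/11560) / (309/578) = 1/20 ✓

α = 1/20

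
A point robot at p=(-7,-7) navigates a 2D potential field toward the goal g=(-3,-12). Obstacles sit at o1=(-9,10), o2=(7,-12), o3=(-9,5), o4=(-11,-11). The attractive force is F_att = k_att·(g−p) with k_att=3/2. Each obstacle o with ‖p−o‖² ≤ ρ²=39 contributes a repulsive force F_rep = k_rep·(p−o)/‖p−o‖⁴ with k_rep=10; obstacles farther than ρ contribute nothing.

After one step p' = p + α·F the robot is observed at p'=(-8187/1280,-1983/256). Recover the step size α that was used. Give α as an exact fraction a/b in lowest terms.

F_att = 3/2·(g−p) = 3/2·(4,-5) = (6.0000,-7.5000)
o1: d²=293 > ρ²=39 → inactive
o2: d²=221 > ρ²=39 → inactive
o3: d²=148 > ρ²=39 → inactive
o4: d²=32 ≤ ρ²=39; F_rep = 10·(4,4)/32² = (0.0391,0.0391)
F = F_att + ΣF_rep = (6.0391,-7.4609)
Δp = p'−p = (0.6039,-0.7461); α = Δx/Fx = (773/1280) / (773/128) = 1/10
check: Δy/Fy = (-191/256) / (-955/128) = 1/10 ✓

α = 1/10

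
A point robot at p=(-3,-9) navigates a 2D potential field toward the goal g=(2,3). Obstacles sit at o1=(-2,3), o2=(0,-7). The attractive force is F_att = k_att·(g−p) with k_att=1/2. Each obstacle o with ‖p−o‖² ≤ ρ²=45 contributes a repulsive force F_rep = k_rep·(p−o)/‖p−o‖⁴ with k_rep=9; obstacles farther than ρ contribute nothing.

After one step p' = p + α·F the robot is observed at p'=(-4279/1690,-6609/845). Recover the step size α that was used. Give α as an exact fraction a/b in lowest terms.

F_att = 1/2·(g−p) = 1/2·(5,12) = (2.5000,6.0000)
o1: d²=145 > ρ²=45 → inactive
o2: d²=13 ≤ ρ²=45; F_rep = 9·(-3,-2)/13² = (-0.1598,-0.1065)
F = F_att + ΣF_rep = (2.3402,5.8935)
Δp = p'−p = (0.4680,1.1787); α = Δx/Fx = (791/1690) / (791/338) = 1/5
check: Δy/Fy = (996/845) / (996/169) = 1/5 ✓

α = 1/5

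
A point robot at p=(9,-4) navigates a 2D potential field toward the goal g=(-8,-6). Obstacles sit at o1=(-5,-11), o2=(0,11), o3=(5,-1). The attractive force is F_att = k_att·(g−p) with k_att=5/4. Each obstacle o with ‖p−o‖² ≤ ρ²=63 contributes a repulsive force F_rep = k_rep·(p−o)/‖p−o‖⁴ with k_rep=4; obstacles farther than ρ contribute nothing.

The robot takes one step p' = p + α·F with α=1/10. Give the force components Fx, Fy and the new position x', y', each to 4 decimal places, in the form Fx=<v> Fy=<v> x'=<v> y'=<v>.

Fx=-21.2244 Fy=-2.5192 x'=6.8776 y'=-4.2519

F_att = 5/4·(g−p) = 5/4·(-17,-2) = (-21.2500,-2.5000)
o1: d²=245 > ρ²=63 → inactive
o2: d²=306 > ρ²=63 → inactive
o3: d²=25 ≤ ρ²=63; F_rep = 4·(4,-3)/25² = (0.0256,-0.0192)
F = F_att + ΣF_rep = (-21.2244,-2.5192)
p' = p + 1/10·F = (6.8776,-4.2519)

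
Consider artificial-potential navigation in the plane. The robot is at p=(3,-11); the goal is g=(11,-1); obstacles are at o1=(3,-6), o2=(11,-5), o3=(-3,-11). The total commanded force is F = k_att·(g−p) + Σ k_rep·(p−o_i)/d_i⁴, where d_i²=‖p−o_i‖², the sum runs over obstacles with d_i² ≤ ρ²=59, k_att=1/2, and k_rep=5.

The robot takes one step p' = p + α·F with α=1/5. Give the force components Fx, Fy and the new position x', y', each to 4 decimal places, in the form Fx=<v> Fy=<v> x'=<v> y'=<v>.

Fx=4.0231 Fy=4.9600 x'=3.8046 y'=-10.0080

F_att = 1/2·(g−p) = 1/2·(8,10) = (4.0000,5.0000)
o1: d²=25 ≤ ρ²=59; F_rep = 5·(0,-5)/25² = (0.0000,-0.0400)
o2: d²=100 > ρ²=59 → inactive
o3: d²=36 ≤ ρ²=59; F_rep = 5·(6,0)/36² = (0.0231,0.0000)
F = F_att + ΣF_rep = (4.0231,4.9600)
p' = p + 1/5·F = (3.8046,-10.0080)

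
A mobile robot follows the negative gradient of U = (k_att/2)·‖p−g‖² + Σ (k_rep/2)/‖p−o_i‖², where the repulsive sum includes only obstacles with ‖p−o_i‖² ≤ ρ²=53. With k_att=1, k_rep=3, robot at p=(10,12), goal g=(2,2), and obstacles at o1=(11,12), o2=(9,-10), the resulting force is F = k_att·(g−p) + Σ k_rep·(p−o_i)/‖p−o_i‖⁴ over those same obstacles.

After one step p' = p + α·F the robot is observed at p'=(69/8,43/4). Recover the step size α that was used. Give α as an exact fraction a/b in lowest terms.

α = 1/8

F_att = 1·(g−p) = 1·(-8,-10) = (-8.0000,-10.0000)
o1: d²=1 ≤ ρ²=53; F_rep = 3·(-1,0)/1² = (-3.0000,0.0000)
o2: d²=485 > ρ²=53 → inactive
F = F_att + ΣF_rep = (-11.0000,-10.0000)
Δp = p'−p = (-1.3750,-1.2500); α = Δx/Fx = (-11/8) / (-11) = 1/8
check: Δy/Fy = (-5/4) / (-10) = 1/8 ✓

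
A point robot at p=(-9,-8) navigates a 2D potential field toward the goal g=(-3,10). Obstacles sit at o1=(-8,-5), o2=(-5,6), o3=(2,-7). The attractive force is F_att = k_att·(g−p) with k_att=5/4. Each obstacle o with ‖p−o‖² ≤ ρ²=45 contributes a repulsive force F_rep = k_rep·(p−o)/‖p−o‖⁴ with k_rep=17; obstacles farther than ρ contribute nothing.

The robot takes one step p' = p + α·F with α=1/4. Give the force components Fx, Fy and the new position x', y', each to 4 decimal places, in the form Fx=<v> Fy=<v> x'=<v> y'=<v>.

F_att = 5/4·(g−p) = 5/4·(6,18) = (7.5000,22.5000)
o1: d²=10 ≤ ρ²=45; F_rep = 17·(-1,-3)/10² = (-0.1700,-0.5100)
o2: d²=212 > ρ²=45 → inactive
o3: d²=122 > ρ²=45 → inactive
F = F_att + ΣF_rep = (7.3300,21.9900)
p' = p + 1/4·F = (-7.1675,-2.5025)

Fx=7.3300 Fy=21.9900 x'=-7.1675 y'=-2.5025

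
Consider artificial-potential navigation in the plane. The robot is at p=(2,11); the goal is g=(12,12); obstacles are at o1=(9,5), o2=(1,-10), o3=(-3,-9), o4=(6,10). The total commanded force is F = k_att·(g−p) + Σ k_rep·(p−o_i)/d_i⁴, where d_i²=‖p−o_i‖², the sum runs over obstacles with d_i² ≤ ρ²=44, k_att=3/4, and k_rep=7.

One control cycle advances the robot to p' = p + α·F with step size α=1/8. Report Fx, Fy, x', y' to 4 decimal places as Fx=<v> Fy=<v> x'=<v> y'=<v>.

Fx=7.4031 Fy=0.7742 x'=2.9254 y'=11.0968

F_att = 3/4·(g−p) = 3/4·(10,1) = (7.5000,0.7500)
o1: d²=85 > ρ²=44 → inactive
o2: d²=442 > ρ²=44 → inactive
o3: d²=425 > ρ²=44 → inactive
o4: d²=17 ≤ ρ²=44; F_rep = 7·(-4,1)/17² = (-0.0969,0.0242)
F = F_att + ΣF_rep = (7.4031,0.7742)
p' = p + 1/8·F = (2.9254,11.0968)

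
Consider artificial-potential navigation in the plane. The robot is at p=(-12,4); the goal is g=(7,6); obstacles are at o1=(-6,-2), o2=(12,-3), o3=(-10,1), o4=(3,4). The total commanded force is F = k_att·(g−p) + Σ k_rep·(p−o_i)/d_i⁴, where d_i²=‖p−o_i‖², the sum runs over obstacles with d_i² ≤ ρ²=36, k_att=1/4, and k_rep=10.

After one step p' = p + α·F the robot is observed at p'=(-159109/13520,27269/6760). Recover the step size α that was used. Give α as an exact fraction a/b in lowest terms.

F_att = 1/4·(g−p) = 1/4·(19,2) = (4.7500,0.5000)
o1: d²=72 > ρ²=36 → inactive
o2: d²=625 > ρ²=36 → inactive
o3: d²=13 ≤ ρ²=36; F_rep = 10·(-2,3)/13² = (-0.1183,0.1775)
o4: d²=225 > ρ²=36 → inactive
F = F_att + ΣF_rep = (4.6317,0.6775)
Δp = p'−p = (0.2316,0.0339); α = Δx/Fx = (3131/13520) / (3131/676) = 1/20
check: Δy/Fy = (229/6760) / (229/338) = 1/20 ✓

α = 1/20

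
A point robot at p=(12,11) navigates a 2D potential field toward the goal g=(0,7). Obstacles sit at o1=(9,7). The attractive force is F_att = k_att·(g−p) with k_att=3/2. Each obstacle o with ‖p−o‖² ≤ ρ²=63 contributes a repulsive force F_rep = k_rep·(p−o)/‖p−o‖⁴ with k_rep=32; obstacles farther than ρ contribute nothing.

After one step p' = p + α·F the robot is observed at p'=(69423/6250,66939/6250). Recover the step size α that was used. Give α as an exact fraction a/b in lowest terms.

F_att = 3/2·(g−p) = 3/2·(-12,-4) = (-18.0000,-6.0000)
o1: d²=25 ≤ ρ²=63; F_rep = 32·(3,4)/25² = (0.1536,0.2048)
F = F_att + ΣF_rep = (-17.8464,-5.7952)
Δp = p'−p = (-0.8923,-0.2898); α = Δx/Fx = (-5577/6250) / (-11154/625) = 1/20
check: Δy/Fy = (-1811/6250) / (-3622/625) = 1/20 ✓

α = 1/20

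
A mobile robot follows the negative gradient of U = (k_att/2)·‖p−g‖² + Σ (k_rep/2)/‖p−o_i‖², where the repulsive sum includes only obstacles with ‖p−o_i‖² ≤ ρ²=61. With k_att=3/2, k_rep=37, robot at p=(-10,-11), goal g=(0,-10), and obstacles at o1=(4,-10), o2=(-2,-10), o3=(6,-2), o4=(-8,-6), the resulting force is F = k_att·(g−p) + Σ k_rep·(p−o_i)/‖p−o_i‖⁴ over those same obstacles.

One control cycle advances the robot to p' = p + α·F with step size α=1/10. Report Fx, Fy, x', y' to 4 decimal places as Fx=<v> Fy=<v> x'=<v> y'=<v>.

Fx=14.9120 Fy=1.2800 x'=-8.5088 y'=-10.8720

F_att = 3/2·(g−p) = 3/2·(10,1) = (15.0000,1.5000)
o1: d²=197 > ρ²=61 → inactive
o2: d²=65 > ρ²=61 → inactive
o3: d²=337 > ρ²=61 → inactive
o4: d²=29 ≤ ρ²=61; F_rep = 37·(-2,-5)/29² = (-0.0880,-0.2200)
F = F_att + ΣF_rep = (14.9120,1.2800)
p' = p + 1/10·F = (-8.5088,-10.8720)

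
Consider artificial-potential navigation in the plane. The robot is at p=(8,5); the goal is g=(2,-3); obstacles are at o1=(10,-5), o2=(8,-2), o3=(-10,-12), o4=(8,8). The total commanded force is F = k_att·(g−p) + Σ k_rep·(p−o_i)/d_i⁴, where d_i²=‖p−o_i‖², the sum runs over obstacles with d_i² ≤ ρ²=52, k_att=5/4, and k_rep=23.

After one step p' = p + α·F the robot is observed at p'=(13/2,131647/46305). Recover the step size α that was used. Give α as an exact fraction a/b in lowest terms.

α = 1/5

F_att = 5/4·(g−p) = 5/4·(-6,-8) = (-7.5000,-10.0000)
o1: d²=104 > ρ²=52 → inactive
o2: d²=49 ≤ ρ²=52; F_rep = 23·(0,7)/49² = (0.0000,0.0671)
o3: d²=613 > ρ²=52 → inactive
o4: d²=9 ≤ ρ²=52; F_rep = 23·(0,-3)/9² = (0.0000,-0.8519)
F = F_att + ΣF_rep = (-7.5000,-10.7848)
Δp = p'−p = (-1.5000,-2.1570); α = Δx/Fx = (-3/2) / (-15/2) = 1/5
check: Δy/Fy = (-99878/46305) / (-99878/9261) = 1/5 ✓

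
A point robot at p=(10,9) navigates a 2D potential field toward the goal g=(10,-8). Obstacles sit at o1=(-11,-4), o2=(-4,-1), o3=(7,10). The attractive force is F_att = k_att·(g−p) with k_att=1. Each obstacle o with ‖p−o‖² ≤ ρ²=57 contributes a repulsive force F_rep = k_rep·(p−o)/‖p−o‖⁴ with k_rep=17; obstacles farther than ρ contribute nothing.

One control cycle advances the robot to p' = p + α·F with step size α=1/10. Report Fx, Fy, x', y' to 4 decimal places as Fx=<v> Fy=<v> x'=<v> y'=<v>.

F_att = 1·(g−p) = 1·(0,-17) = (0.0000,-17.0000)
o1: d²=610 > ρ²=57 → inactive
o2: d²=296 > ρ²=57 → inactive
o3: d²=10 ≤ ρ²=57; F_rep = 17·(3,-1)/10² = (0.5100,-0.1700)
F = F_att + ΣF_rep = (0.5100,-17.1700)
p' = p + 1/10·F = (10.0510,7.2830)

Fx=0.5100 Fy=-17.1700 x'=10.0510 y'=7.2830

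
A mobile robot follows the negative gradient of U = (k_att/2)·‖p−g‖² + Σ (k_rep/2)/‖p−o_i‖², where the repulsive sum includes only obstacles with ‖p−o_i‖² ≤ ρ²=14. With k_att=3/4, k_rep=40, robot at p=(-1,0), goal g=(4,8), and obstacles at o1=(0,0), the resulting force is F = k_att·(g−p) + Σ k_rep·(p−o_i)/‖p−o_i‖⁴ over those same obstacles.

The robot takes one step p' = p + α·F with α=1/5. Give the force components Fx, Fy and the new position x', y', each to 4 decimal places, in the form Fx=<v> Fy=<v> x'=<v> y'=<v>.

Fx=-36.2500 Fy=6.0000 x'=-8.2500 y'=1.2000

F_att = 3/4·(g−p) = 3/4·(5,8) = (3.7500,6.0000)
o1: d²=1 ≤ ρ²=14; F_rep = 40·(-1,0)/1² = (-40.0000,0.0000)
F = F_att + ΣF_rep = (-36.2500,6.0000)
p' = p + 1/5·F = (-8.2500,1.2000)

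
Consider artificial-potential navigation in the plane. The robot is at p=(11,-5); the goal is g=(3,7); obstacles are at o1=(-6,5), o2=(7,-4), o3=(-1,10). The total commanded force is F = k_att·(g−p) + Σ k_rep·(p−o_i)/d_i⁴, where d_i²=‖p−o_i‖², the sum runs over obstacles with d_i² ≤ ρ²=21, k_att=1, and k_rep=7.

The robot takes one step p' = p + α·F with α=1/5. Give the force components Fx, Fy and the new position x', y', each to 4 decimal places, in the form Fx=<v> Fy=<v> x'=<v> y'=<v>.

Fx=-7.9031 Fy=11.9758 x'=9.4194 y'=-2.6048

F_att = 1·(g−p) = 1·(-8,12) = (-8.0000,12.0000)
o1: d²=389 > ρ²=21 → inactive
o2: d²=17 ≤ ρ²=21; F_rep = 7·(4,-1)/17² = (0.0969,-0.0242)
o3: d²=369 > ρ²=21 → inactive
F = F_att + ΣF_rep = (-7.9031,11.9758)
p' = p + 1/5·F = (9.4194,-2.6048)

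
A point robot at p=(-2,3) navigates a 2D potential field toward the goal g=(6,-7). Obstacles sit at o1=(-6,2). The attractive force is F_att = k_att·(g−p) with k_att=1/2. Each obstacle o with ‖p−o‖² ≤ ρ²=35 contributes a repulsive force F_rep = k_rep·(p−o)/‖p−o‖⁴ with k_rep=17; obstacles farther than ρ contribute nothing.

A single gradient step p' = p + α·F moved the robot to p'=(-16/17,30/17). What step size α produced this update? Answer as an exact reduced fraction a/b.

α = 1/4

F_att = 1/2·(g−p) = 1/2·(8,-10) = (4.0000,-5.0000)
o1: d²=17 ≤ ρ²=35; F_rep = 17·(4,1)/17² = (0.2353,0.0588)
F = F_att + ΣF_rep = (4.2353,-4.9412)
Δp = p'−p = (1.0588,-1.2353); α = Δx/Fx = (18/17) / (72/17) = 1/4
check: Δy/Fy = (-21/17) / (-84/17) = 1/4 ✓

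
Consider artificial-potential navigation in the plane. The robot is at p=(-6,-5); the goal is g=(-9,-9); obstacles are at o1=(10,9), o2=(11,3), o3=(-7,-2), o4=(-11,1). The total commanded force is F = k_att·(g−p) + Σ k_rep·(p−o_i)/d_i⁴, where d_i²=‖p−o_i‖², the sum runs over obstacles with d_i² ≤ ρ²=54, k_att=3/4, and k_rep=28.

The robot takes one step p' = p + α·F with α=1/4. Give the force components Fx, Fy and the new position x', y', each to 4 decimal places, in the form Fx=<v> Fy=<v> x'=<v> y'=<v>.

Fx=-1.9700 Fy=-3.8400 x'=-6.4925 y'=-5.9600

F_att = 3/4·(g−p) = 3/4·(-3,-4) = (-2.2500,-3.0000)
o1: d²=452 > ρ²=54 → inactive
o2: d²=353 > ρ²=54 → inactive
o3: d²=10 ≤ ρ²=54; F_rep = 28·(1,-3)/10² = (0.2800,-0.8400)
o4: d²=61 > ρ²=54 → inactive
F = F_att + ΣF_rep = (-1.9700,-3.8400)
p' = p + 1/4·F = (-6.4925,-5.9600)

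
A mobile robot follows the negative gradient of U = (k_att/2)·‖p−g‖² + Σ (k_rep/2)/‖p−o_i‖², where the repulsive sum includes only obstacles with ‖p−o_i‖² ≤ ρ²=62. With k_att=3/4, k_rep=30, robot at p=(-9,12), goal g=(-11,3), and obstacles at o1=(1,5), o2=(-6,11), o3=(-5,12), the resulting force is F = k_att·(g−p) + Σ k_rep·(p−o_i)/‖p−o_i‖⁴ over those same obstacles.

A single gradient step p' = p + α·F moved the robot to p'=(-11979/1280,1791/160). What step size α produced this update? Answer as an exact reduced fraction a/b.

α = 1/8

F_att = 3/4·(g−p) = 3/4·(-2,-9) = (-1.5000,-6.7500)
o1: d²=149 > ρ²=62 → inactive
o2: d²=10 ≤ ρ²=62; F_rep = 30·(-3,1)/10² = (-0.9000,0.3000)
o3: d²=16 ≤ ρ²=62; F_rep = 30·(-4,0)/16² = (-0.4688,0.0000)
F = F_att + ΣF_rep = (-2.8687,-6.4500)
Δp = p'−p = (-0.3586,-0.8063); α = Δx/Fx = (-459/1280) / (-459/160) = 1/8
check: Δy/Fy = (-129/160) / (-129/20) = 1/8 ✓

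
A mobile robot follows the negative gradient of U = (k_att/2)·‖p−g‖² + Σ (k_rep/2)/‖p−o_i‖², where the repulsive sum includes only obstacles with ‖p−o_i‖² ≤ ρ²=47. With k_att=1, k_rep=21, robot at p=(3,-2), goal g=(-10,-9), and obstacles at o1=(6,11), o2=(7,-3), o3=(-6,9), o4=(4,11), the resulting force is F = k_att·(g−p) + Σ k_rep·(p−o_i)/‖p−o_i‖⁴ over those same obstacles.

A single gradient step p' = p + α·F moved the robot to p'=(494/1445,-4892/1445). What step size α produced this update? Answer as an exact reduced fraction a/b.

F_att = 1·(g−p) = 1·(-13,-7) = (-13.0000,-7.0000)
o1: d²=178 > ρ²=47 → inactive
o2: d²=17 ≤ ρ²=47; F_rep = 21·(-4,1)/17² = (-0.2907,0.0727)
o3: d²=202 > ρ²=47 → inactive
o4: d²=170 > ρ²=47 → inactive
F = F_att + ΣF_rep = (-13.2907,-6.9273)
Δp = p'−p = (-2.6581,-1.3855); α = Δx/Fx = (-3841/1445) / (-3841/289) = 1/5
check: Δy/Fy = (-2002/1445) / (-2002/289) = 1/5 ✓

α = 1/5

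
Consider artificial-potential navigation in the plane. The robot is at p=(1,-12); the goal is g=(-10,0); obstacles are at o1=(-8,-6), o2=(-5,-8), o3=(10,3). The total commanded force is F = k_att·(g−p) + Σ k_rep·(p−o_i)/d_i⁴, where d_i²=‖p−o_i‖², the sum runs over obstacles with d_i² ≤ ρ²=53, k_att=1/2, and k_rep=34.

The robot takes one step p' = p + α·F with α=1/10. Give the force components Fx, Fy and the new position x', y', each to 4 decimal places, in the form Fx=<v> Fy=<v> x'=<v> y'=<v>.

F_att = 1/2·(g−p) = 1/2·(-11,12) = (-5.5000,6.0000)
o1: d²=117 > ρ²=53 → inactive
o2: d²=52 ≤ ρ²=53; F_rep = 34·(6,-4)/52² = (0.0754,-0.0503)
o3: d²=306 > ρ²=53 → inactive
F = F_att + ΣF_rep = (-5.4246,5.9497)
p' = p + 1/10·F = (0.4575,-11.4050)

Fx=-5.4246 Fy=5.9497 x'=0.4575 y'=-11.4050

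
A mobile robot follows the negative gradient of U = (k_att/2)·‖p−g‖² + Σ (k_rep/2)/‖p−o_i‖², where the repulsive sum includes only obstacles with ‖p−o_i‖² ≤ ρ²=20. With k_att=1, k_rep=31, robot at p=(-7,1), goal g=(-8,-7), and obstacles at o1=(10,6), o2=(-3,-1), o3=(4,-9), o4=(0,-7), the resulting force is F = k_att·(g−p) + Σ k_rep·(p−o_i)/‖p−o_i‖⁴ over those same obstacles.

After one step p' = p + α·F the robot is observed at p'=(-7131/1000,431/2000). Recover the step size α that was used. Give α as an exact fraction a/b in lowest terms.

F_att = 1·(g−p) = 1·(-1,-8) = (-1.0000,-8.0000)
o1: d²=314 > ρ²=20 → inactive
o2: d²=20 ≤ ρ²=20; F_rep = 31·(-4,2)/20² = (-0.3100,0.1550)
o3: d²=221 > ρ²=20 → inactive
o4: d²=113 > ρ²=20 → inactive
F = F_att + ΣF_rep = (-1.3100,-7.8450)
Δp = p'−p = (-0.1310,-0.7845); α = Δx/Fx = (-131/1000) / (-131/100) = 1/10
check: Δy/Fy = (-1569/2000) / (-1569/200) = 1/10 ✓

α = 1/10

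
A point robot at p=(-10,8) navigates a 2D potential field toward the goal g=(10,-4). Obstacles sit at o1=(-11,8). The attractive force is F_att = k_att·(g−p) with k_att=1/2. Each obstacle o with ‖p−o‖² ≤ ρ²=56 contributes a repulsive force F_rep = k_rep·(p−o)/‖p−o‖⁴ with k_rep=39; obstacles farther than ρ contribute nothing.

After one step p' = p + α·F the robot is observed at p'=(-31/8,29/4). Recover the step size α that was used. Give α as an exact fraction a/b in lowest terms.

F_att = 1/2·(g−p) = 1/2·(20,-12) = (10.0000,-6.0000)
o1: d²=1 ≤ ρ²=56; F_rep = 39·(1,0)/1² = (39.0000,0.0000)
F = F_att + ΣF_rep = (49.0000,-6.0000)
Δp = p'−p = (6.1250,-0.7500); α = Δx/Fx = (49/8) / (49) = 1/8
check: Δy/Fy = (-3/4) / (-6) = 1/8 ✓

α = 1/8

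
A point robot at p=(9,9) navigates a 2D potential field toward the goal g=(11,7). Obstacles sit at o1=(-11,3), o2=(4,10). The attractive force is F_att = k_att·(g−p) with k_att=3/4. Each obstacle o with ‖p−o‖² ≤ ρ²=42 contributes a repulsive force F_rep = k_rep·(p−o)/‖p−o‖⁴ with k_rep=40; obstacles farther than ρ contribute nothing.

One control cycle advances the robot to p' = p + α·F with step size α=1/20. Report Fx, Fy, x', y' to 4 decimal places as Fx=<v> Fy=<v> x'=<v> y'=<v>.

Fx=1.7959 Fy=-1.5592 x'=9.0898 y'=8.9220

F_att = 3/4·(g−p) = 3/4·(2,-2) = (1.5000,-1.5000)
o1: d²=436 > ρ²=42 → inactive
o2: d²=26 ≤ ρ²=42; F_rep = 40·(5,-1)/26² = (0.2959,-0.0592)
F = F_att + ΣF_rep = (1.7959,-1.5592)
p' = p + 1/20·F = (9.0898,8.9220)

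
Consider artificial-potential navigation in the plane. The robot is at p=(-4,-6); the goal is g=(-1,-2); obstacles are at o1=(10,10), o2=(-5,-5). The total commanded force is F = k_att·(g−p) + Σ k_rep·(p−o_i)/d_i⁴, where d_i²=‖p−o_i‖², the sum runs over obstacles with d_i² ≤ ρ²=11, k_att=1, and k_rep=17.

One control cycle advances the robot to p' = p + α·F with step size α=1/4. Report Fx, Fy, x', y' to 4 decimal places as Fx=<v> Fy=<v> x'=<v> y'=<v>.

F_att = 1·(g−p) = 1·(3,4) = (3.0000,4.0000)
o1: d²=452 > ρ²=11 → inactive
o2: d²=2 ≤ ρ²=11; F_rep = 17·(1,-1)/2² = (4.2500,-4.2500)
F = F_att + ΣF_rep = (7.2500,-0.2500)
p' = p + 1/4·F = (-2.1875,-6.0625)

Fx=7.2500 Fy=-0.2500 x'=-2.1875 y'=-6.0625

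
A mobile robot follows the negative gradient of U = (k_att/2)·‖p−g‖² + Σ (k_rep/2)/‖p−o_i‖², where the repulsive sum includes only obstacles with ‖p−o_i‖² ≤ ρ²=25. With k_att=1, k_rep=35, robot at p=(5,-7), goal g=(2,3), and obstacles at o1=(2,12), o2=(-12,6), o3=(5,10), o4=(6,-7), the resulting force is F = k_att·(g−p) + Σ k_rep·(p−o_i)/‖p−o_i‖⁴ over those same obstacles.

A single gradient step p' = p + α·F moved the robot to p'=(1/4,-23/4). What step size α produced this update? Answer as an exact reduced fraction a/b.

F_att = 1·(g−p) = 1·(-3,10) = (-3.0000,10.0000)
o1: d²=370 > ρ²=25 → inactive
o2: d²=458 > ρ²=25 → inactive
o3: d²=289 > ρ²=25 → inactive
o4: d²=1 ≤ ρ²=25; F_rep = 35·(-1,0)/1² = (-35.0000,0.0000)
F = F_att + ΣF_rep = (-38.0000,10.0000)
Δp = p'−p = (-4.7500,1.2500); α = Δx/Fx = (-19/4) / (-38) = 1/8
check: Δy/Fy = (5/4) / (10) = 1/8 ✓

α = 1/8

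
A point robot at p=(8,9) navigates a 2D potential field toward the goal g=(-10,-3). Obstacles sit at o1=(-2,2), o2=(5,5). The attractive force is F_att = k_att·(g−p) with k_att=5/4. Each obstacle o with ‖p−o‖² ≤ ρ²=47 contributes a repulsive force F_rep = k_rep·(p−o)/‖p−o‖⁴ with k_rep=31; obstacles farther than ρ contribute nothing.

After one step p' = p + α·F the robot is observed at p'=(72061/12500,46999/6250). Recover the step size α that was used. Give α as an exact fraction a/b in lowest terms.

F_att = 5/4·(g−p) = 5/4·(-18,-12) = (-22.5000,-15.0000)
o1: d²=149 > ρ²=47 → inactive
o2: d²=25 ≤ ρ²=47; F_rep = 31·(3,4)/25² = (0.1488,0.1984)
F = F_att + ΣF_rep = (-22.3512,-14.8016)
Δp = p'−p = (-2.2351,-1.4802); α = Δx/Fx = (-27939/12500) / (-27939/1250) = 1/10
check: Δy/Fy = (-9251/6250) / (-9251/625) = 1/10 ✓

α = 1/10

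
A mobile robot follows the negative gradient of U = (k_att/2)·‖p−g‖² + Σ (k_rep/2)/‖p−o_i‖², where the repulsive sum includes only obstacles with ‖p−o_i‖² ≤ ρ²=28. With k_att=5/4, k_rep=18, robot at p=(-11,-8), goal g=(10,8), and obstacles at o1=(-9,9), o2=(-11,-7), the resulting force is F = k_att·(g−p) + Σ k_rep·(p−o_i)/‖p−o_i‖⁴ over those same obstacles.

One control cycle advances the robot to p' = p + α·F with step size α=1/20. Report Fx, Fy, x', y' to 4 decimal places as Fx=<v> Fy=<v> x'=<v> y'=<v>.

F_att = 5/4·(g−p) = 5/4·(21,16) = (26.2500,20.0000)
o1: d²=293 > ρ²=28 → inactive
o2: d²=1 ≤ ρ²=28; F_rep = 18·(0,-1)/1² = (0.0000,-18.0000)
F = F_att + ΣF_rep = (26.2500,2.0000)
p' = p + 1/20·F = (-9.6875,-7.9000)

Fx=26.2500 Fy=2.0000 x'=-9.6875 y'=-7.9000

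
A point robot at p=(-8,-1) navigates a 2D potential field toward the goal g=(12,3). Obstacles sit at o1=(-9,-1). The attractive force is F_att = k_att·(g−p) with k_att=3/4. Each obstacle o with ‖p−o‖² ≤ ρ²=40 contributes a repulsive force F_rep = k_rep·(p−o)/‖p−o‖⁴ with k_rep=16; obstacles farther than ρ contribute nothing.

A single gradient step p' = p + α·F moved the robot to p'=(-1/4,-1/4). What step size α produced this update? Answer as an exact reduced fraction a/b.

F_att = 3/4·(g−p) = 3/4·(20,4) = (15.0000,3.0000)
o1: d²=1 ≤ ρ²=40; F_rep = 16·(1,0)/1² = (16.0000,0.0000)
F = F_att + ΣF_rep = (31.0000,3.0000)
Δp = p'−p = (7.7500,0.7500); α = Δx/Fx = (31/4) / (31) = 1/4
check: Δy/Fy = (3/4) / (3) = 1/4 ✓

α = 1/4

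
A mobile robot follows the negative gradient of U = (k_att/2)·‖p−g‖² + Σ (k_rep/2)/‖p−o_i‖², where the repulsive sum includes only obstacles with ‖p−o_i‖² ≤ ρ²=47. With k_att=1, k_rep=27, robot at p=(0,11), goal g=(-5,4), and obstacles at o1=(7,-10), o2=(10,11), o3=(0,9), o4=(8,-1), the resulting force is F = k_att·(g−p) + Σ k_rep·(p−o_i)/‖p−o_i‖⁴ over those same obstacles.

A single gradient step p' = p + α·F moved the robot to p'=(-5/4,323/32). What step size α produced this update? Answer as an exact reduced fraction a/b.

α = 1/4

F_att = 1·(g−p) = 1·(-5,-7) = (-5.0000,-7.0000)
o1: d²=490 > ρ²=47 → inactive
o2: d²=100 > ρ²=47 → inactive
o3: d²=4 ≤ ρ²=47; F_rep = 27·(0,2)/4² = (0.0000,3.3750)
o4: d²=208 > ρ²=47 → inactive
F = F_att + ΣF_rep = (-5.0000,-3.6250)
Δp = p'−p = (-1.2500,-0.9062); α = Δx/Fx = (-5/4) / (-5) = 1/4
check: Δy/Fy = (-29/32) / (-29/8) = 1/4 ✓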